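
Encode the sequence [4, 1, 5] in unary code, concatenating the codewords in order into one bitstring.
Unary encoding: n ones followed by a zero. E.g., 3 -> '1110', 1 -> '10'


Encode each number as n ones followed by a terminating 0:
  4 -> 11110 (5 bits)
  1 -> 10 (2 bits)
  5 -> 111110 (6 bits)
Total length = 5 + 2 + 6 = 13 bits.

Unary([4, 1, 5]) = 1111010111110 (13 bits)


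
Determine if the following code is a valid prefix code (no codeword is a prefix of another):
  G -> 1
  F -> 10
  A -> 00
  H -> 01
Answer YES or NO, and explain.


Checking each pair (does one codeword prefix another?):
  G='1' vs F='10': prefix -- VIOLATION

NO -- this is NOT a valid prefix code. G (1) is a prefix of F (10).


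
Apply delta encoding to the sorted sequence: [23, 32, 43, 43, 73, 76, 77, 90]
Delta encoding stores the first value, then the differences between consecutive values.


First value: 23
Deltas:
  32 - 23 = 9
  43 - 32 = 11
  43 - 43 = 0
  73 - 43 = 30
  76 - 73 = 3
  77 - 76 = 1
  90 - 77 = 13


Delta encoded: [23, 9, 11, 0, 30, 3, 1, 13]


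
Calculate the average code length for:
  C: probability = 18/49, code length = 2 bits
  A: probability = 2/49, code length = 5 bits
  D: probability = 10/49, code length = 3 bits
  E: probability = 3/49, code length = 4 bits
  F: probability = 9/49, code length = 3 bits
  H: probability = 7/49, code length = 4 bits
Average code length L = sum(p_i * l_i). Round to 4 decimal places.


Weighted contributions p_i * l_i:
  C: (18/49) * 2 = 36/49
  A: (2/49) * 5 = 10/49
  D: (10/49) * 3 = 30/49
  E: (3/49) * 4 = 12/49
  F: (9/49) * 3 = 27/49
  H: (7/49) * 4 = 28/49
Sum = (36 + 10 + 30 + 12 + 27 + 28)/49 = 143/49

L = 143/49 = 2.9184 bits/symbol


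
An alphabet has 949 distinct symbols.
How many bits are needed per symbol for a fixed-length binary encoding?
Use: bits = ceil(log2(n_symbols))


log2(949) = 9.8903
Bracket: 2^9 = 512 < 949 <= 2^10 = 1024
So ceil(log2(949)) = 10

bits = ceil(log2(949)) = ceil(9.8903) = 10 bits


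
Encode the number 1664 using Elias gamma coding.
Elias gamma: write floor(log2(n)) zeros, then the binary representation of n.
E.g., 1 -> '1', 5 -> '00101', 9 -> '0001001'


num_bits = floor(log2(1664)) + 1 = 11
leading_zeros = num_bits - 1 = 10
binary(1664) = 11010000000

Elias gamma(1664) = '0000000000' + '11010000000' = 000000000011010000000 (21 bits)


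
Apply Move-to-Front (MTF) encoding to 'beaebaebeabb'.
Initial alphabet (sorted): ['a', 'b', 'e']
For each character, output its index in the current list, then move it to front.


MTF encoding:
'b': index 1 in ['a', 'b', 'e'] -> ['b', 'a', 'e']
'e': index 2 in ['b', 'a', 'e'] -> ['e', 'b', 'a']
'a': index 2 in ['e', 'b', 'a'] -> ['a', 'e', 'b']
'e': index 1 in ['a', 'e', 'b'] -> ['e', 'a', 'b']
'b': index 2 in ['e', 'a', 'b'] -> ['b', 'e', 'a']
'a': index 2 in ['b', 'e', 'a'] -> ['a', 'b', 'e']
'e': index 2 in ['a', 'b', 'e'] -> ['e', 'a', 'b']
'b': index 2 in ['e', 'a', 'b'] -> ['b', 'e', 'a']
'e': index 1 in ['b', 'e', 'a'] -> ['e', 'b', 'a']
'a': index 2 in ['e', 'b', 'a'] -> ['a', 'e', 'b']
'b': index 2 in ['a', 'e', 'b'] -> ['b', 'a', 'e']
'b': index 0 in ['b', 'a', 'e'] -> ['b', 'a', 'e']


Output: [1, 2, 2, 1, 2, 2, 2, 2, 1, 2, 2, 0]


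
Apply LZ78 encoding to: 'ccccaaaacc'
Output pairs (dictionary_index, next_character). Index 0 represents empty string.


LZ78 encoding steps:
Dictionary: {0: ''}
Step 1: w='' (idx 0), next='c' -> output (0, 'c'), add 'c' as idx 1
Step 2: w='c' (idx 1), next='c' -> output (1, 'c'), add 'cc' as idx 2
Step 3: w='c' (idx 1), next='a' -> output (1, 'a'), add 'ca' as idx 3
Step 4: w='' (idx 0), next='a' -> output (0, 'a'), add 'a' as idx 4
Step 5: w='a' (idx 4), next='a' -> output (4, 'a'), add 'aa' as idx 5
Step 6: w='cc' (idx 2), end of input -> output (2, '')


Encoded: [(0, 'c'), (1, 'c'), (1, 'a'), (0, 'a'), (4, 'a'), (2, '')]


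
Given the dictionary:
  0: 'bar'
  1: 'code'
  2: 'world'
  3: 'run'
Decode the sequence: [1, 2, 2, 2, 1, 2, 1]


Look up each index in the dictionary:
  1 -> 'code'
  2 -> 'world'
  2 -> 'world'
  2 -> 'world'
  1 -> 'code'
  2 -> 'world'
  1 -> 'code'

Decoded: "code world world world code world code"


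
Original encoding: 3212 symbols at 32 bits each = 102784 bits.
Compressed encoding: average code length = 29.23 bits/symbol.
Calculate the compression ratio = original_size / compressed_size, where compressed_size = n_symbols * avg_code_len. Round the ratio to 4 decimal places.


original_size = n_symbols * orig_bits = 3212 * 32 = 102784 bits
compressed_size = n_symbols * avg_code_len = 3212 * 29.23 = 93886.76 bits
ratio = original_size / compressed_size = 102784 / 93886.76 = 1.0948

Compression ratio = 1.0948


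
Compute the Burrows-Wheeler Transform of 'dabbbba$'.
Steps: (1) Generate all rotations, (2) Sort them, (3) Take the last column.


Rotations (sorted):
  0: $dabbbba -> last char: a
  1: a$dabbbb -> last char: b
  2: abbbba$d -> last char: d
  3: ba$dabbb -> last char: b
  4: bba$dabb -> last char: b
  5: bbba$dab -> last char: b
  6: bbbba$da -> last char: a
  7: dabbbba$ -> last char: $


BWT = abdbbba$


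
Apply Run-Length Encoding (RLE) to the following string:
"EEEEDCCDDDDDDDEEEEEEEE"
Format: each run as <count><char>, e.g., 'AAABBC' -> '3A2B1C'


Scanning runs left to right:
  i=0: run of 'E' x 4 -> '4E'
  i=4: run of 'D' x 1 -> '1D'
  i=5: run of 'C' x 2 -> '2C'
  i=7: run of 'D' x 7 -> '7D'
  i=14: run of 'E' x 8 -> '8E'

RLE = 4E1D2C7D8E


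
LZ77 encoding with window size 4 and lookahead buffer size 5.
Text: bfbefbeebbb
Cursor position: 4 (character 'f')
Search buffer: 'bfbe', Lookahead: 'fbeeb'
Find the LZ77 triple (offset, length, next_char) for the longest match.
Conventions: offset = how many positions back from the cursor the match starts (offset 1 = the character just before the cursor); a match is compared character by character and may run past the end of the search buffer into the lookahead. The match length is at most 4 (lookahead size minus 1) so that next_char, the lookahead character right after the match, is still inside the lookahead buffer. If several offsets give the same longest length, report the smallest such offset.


Try each offset into the search buffer:
  offset=1 (pos 3, char 'e'): match length 0
  offset=2 (pos 2, char 'b'): match length 0
  offset=3 (pos 1, char 'f'): match length 3
  offset=4 (pos 0, char 'b'): match length 0
Longest match has length 3 at offset 3.
next_char = character at position 4 + 3 = 7 -> 'e'

Best match: offset=3, length=3 (matching 'fbe' starting at position 1)
LZ77 triple: (3, 3, 'e')


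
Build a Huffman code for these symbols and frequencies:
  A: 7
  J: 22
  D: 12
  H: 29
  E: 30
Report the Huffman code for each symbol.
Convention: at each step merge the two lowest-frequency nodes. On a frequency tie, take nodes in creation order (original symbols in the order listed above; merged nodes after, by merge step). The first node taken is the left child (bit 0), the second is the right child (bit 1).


Huffman tree construction:
Step 1: Merge A(7) + D(12) = 19
Step 2: Merge (A+D)(19) + J(22) = 41
Step 3: Merge H(29) + E(30) = 59
Step 4: Merge ((A+D)+J)(41) + (H+E)(59) = 100
Read each symbol's code off the tree from the root (left child = 0, right child = 1).

Codes:
  A: 000 (length 3)
  J: 01 (length 2)
  D: 001 (length 3)
  H: 10 (length 2)
  E: 11 (length 2)
Average code length: 219/100 = 2.1900 bits/symbol


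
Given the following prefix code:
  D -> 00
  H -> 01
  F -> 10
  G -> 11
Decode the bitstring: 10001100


Decoding step by step:
Bits 10 -> F
Bits 00 -> D
Bits 11 -> G
Bits 00 -> D


Decoded message: FDGD


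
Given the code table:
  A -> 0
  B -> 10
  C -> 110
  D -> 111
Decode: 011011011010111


Decoding:
0 -> A
110 -> C
110 -> C
110 -> C
10 -> B
111 -> D


Result: ACCCBD


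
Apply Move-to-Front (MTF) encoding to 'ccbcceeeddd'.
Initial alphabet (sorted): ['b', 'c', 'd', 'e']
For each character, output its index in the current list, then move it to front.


MTF encoding:
'c': index 1 in ['b', 'c', 'd', 'e'] -> ['c', 'b', 'd', 'e']
'c': index 0 in ['c', 'b', 'd', 'e'] -> ['c', 'b', 'd', 'e']
'b': index 1 in ['c', 'b', 'd', 'e'] -> ['b', 'c', 'd', 'e']
'c': index 1 in ['b', 'c', 'd', 'e'] -> ['c', 'b', 'd', 'e']
'c': index 0 in ['c', 'b', 'd', 'e'] -> ['c', 'b', 'd', 'e']
'e': index 3 in ['c', 'b', 'd', 'e'] -> ['e', 'c', 'b', 'd']
'e': index 0 in ['e', 'c', 'b', 'd'] -> ['e', 'c', 'b', 'd']
'e': index 0 in ['e', 'c', 'b', 'd'] -> ['e', 'c', 'b', 'd']
'd': index 3 in ['e', 'c', 'b', 'd'] -> ['d', 'e', 'c', 'b']
'd': index 0 in ['d', 'e', 'c', 'b'] -> ['d', 'e', 'c', 'b']
'd': index 0 in ['d', 'e', 'c', 'b'] -> ['d', 'e', 'c', 'b']


Output: [1, 0, 1, 1, 0, 3, 0, 0, 3, 0, 0]


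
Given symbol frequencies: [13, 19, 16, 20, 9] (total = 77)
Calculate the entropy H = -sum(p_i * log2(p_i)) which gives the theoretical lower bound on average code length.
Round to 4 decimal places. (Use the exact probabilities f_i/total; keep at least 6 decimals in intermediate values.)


Per-symbol terms -p_i * log2(p_i) with p_i = f_i/77:
  p = 13/77 = 0.168831: log2(p) = -2.566347, -p*log2(p) = 0.433279
  p = 19/77 = 0.246753: log2(p) = -2.018859, -p*log2(p) = 0.498160
  p = 16/77 = 0.207792: log2(p) = -2.266787, -p*log2(p) = 0.471021
  p = 20/77 = 0.259740: log2(p) = -1.944858, -p*log2(p) = 0.505158
  p = 9/77 = 0.116883: log2(p) = -3.096862, -p*log2(p) = 0.361971
H = 0.433279 + 0.498160 + 0.471021 + 0.505158 + 0.361971 = 2.269589

H = 2.2696 bits/symbol


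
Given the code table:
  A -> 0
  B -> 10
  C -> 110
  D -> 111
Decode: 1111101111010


Decoding:
111 -> D
110 -> C
111 -> D
10 -> B
10 -> B


Result: DCDBB


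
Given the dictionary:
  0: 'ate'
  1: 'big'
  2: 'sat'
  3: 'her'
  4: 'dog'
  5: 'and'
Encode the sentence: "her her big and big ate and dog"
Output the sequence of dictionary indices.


Look up each word in the dictionary:
  'her' -> 3
  'her' -> 3
  'big' -> 1
  'and' -> 5
  'big' -> 1
  'ate' -> 0
  'and' -> 5
  'dog' -> 4

Encoded: [3, 3, 1, 5, 1, 0, 5, 4]


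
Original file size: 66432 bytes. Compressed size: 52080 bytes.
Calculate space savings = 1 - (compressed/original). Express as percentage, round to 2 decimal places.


ratio = compressed/original = 52080/66432 = 0.78396
savings = 1 - ratio = 1 - 0.78396 = 0.21604
as a percentage: 0.21604 * 100 = 21.6%

Space savings = 1 - 52080/66432 = 21.6%


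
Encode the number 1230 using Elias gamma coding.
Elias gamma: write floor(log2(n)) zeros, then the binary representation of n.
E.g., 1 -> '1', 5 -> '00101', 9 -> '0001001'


num_bits = floor(log2(1230)) + 1 = 11
leading_zeros = num_bits - 1 = 10
binary(1230) = 10011001110

Elias gamma(1230) = '0000000000' + '10011001110' = 000000000010011001110 (21 bits)


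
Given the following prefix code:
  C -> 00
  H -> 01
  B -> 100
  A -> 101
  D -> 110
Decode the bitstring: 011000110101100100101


Decoding step by step:
Bits 01 -> H
Bits 100 -> B
Bits 01 -> H
Bits 101 -> A
Bits 01 -> H
Bits 100 -> B
Bits 100 -> B
Bits 101 -> A


Decoded message: HBHAHBBA


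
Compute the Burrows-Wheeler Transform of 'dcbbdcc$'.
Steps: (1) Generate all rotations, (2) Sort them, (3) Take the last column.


Rotations (sorted):
  0: $dcbbdcc -> last char: c
  1: bbdcc$dc -> last char: c
  2: bdcc$dcb -> last char: b
  3: c$dcbbdc -> last char: c
  4: cbbdcc$d -> last char: d
  5: cc$dcbbd -> last char: d
  6: dcbbdcc$ -> last char: $
  7: dcc$dcbb -> last char: b


BWT = ccbcdd$b


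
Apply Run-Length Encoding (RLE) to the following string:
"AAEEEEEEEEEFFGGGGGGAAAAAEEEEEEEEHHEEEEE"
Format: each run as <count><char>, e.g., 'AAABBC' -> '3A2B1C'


Scanning runs left to right:
  i=0: run of 'A' x 2 -> '2A'
  i=2: run of 'E' x 9 -> '9E'
  i=11: run of 'F' x 2 -> '2F'
  i=13: run of 'G' x 6 -> '6G'
  i=19: run of 'A' x 5 -> '5A'
  i=24: run of 'E' x 8 -> '8E'
  i=32: run of 'H' x 2 -> '2H'
  i=34: run of 'E' x 5 -> '5E'

RLE = 2A9E2F6G5A8E2H5E


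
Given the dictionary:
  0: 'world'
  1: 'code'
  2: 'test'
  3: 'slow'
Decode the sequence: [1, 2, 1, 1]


Look up each index in the dictionary:
  1 -> 'code'
  2 -> 'test'
  1 -> 'code'
  1 -> 'code'

Decoded: "code test code code"


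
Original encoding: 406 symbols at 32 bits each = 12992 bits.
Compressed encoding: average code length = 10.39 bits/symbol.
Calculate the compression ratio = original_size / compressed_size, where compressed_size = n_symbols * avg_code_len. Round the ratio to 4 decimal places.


original_size = n_symbols * orig_bits = 406 * 32 = 12992 bits
compressed_size = n_symbols * avg_code_len = 406 * 10.39 = 4218.34 bits
ratio = original_size / compressed_size = 12992 / 4218.34 = 3.0799

Compression ratio = 3.0799


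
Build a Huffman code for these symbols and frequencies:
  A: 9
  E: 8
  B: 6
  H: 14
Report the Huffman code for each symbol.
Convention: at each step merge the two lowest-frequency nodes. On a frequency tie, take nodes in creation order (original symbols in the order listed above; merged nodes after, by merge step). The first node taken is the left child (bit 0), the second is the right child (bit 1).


Huffman tree construction:
Step 1: Merge B(6) + E(8) = 14
Step 2: Merge A(9) + H(14) = 23
Step 3: Merge (B+E)(14) + (A+H)(23) = 37
Read each symbol's code off the tree from the root (left child = 0, right child = 1).

Codes:
  A: 10 (length 2)
  E: 01 (length 2)
  B: 00 (length 2)
  H: 11 (length 2)
Average code length: 74/37 = 2.0000 bits/symbol


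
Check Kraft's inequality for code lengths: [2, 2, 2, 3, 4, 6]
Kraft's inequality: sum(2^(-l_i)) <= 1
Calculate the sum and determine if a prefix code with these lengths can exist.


Sum = 2^(-2) + 2^(-2) + 2^(-2) + 2^(-3) + 2^(-4) + 2^(-6)
    = 0.25 + 0.25 + 0.25 + 0.125 + 0.0625 + 0.015625
    = 61/64 = 0.953125
Since 0.953125 <= 1, Kraft's inequality IS satisfied.
A prefix code with these lengths CAN exist.

Kraft sum = 0.953125. Satisfied.


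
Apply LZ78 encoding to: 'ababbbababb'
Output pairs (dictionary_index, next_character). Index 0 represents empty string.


LZ78 encoding steps:
Dictionary: {0: ''}
Step 1: w='' (idx 0), next='a' -> output (0, 'a'), add 'a' as idx 1
Step 2: w='' (idx 0), next='b' -> output (0, 'b'), add 'b' as idx 2
Step 3: w='a' (idx 1), next='b' -> output (1, 'b'), add 'ab' as idx 3
Step 4: w='b' (idx 2), next='b' -> output (2, 'b'), add 'bb' as idx 4
Step 5: w='ab' (idx 3), next='a' -> output (3, 'a'), add 'aba' as idx 5
Step 6: w='bb' (idx 4), end of input -> output (4, '')


Encoded: [(0, 'a'), (0, 'b'), (1, 'b'), (2, 'b'), (3, 'a'), (4, '')]


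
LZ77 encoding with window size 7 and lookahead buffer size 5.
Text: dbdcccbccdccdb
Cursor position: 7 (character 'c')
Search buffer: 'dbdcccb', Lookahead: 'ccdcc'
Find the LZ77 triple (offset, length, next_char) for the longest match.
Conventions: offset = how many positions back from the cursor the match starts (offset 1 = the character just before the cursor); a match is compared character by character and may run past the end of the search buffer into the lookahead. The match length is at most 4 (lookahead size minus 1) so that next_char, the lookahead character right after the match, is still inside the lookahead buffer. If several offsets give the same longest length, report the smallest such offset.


Try each offset into the search buffer:
  offset=1 (pos 6, char 'b'): match length 0
  offset=2 (pos 5, char 'c'): match length 1
  offset=3 (pos 4, char 'c'): match length 2
  offset=4 (pos 3, char 'c'): match length 2
  offset=5 (pos 2, char 'd'): match length 0
  offset=6 (pos 1, char 'b'): match length 0
  offset=7 (pos 0, char 'd'): match length 0
Longest match has length 2, found at offsets 3, 4; take the smallest, offset 3.
next_char = character at position 7 + 2 = 9 -> 'd'

Best match: offset=3, length=2 (matching 'cc' starting at position 4)
LZ77 triple: (3, 2, 'd')


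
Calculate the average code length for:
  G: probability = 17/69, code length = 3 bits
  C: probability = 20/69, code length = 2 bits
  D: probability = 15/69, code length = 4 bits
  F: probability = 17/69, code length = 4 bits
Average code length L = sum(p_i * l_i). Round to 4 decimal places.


Weighted contributions p_i * l_i:
  G: (17/69) * 3 = 51/69
  C: (20/69) * 2 = 40/69
  D: (15/69) * 4 = 60/69
  F: (17/69) * 4 = 68/69
Sum = (51 + 40 + 60 + 68)/69 = 219/69

L = 219/69 = 3.1739 bits/symbol


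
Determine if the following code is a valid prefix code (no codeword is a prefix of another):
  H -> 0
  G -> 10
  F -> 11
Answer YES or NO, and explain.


Checking each pair (does one codeword prefix another?):
  H='0' vs G='10': no prefix
  H='0' vs F='11': no prefix
  G='10' vs H='0': no prefix
  G='10' vs F='11': no prefix
  F='11' vs H='0': no prefix
  F='11' vs G='10': no prefix
No violation found over all pairs.

YES -- this is a valid prefix code. No codeword is a prefix of any other codeword.


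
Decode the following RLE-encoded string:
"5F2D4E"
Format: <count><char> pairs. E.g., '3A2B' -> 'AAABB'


Expanding each <count><char> pair:
  5F -> 'FFFFF'
  2D -> 'DD'
  4E -> 'EEEE'

Decoded = FFFFFDDEEEE


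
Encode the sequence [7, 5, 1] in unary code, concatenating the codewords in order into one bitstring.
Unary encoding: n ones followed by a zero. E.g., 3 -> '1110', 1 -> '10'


Encode each number as n ones followed by a terminating 0:
  7 -> 11111110 (8 bits)
  5 -> 111110 (6 bits)
  1 -> 10 (2 bits)
Total length = 8 + 6 + 2 = 16 bits.

Unary([7, 5, 1]) = 1111111011111010 (16 bits)


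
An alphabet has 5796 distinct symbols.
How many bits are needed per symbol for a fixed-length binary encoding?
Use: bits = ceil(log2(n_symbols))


log2(5796) = 12.5008
Bracket: 2^12 = 4096 < 5796 <= 2^13 = 8192
So ceil(log2(5796)) = 13

bits = ceil(log2(5796)) = ceil(12.5008) = 13 bits


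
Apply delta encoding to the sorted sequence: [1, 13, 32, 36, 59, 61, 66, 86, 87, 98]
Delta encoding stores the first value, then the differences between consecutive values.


First value: 1
Deltas:
  13 - 1 = 12
  32 - 13 = 19
  36 - 32 = 4
  59 - 36 = 23
  61 - 59 = 2
  66 - 61 = 5
  86 - 66 = 20
  87 - 86 = 1
  98 - 87 = 11


Delta encoded: [1, 12, 19, 4, 23, 2, 5, 20, 1, 11]


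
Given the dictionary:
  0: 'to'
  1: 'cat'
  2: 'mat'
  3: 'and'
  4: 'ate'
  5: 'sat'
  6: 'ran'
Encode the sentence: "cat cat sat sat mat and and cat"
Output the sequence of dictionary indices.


Look up each word in the dictionary:
  'cat' -> 1
  'cat' -> 1
  'sat' -> 5
  'sat' -> 5
  'mat' -> 2
  'and' -> 3
  'and' -> 3
  'cat' -> 1

Encoded: [1, 1, 5, 5, 2, 3, 3, 1]


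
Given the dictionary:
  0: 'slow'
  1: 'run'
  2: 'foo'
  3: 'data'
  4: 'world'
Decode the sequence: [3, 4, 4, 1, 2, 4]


Look up each index in the dictionary:
  3 -> 'data'
  4 -> 'world'
  4 -> 'world'
  1 -> 'run'
  2 -> 'foo'
  4 -> 'world'

Decoded: "data world world run foo world"


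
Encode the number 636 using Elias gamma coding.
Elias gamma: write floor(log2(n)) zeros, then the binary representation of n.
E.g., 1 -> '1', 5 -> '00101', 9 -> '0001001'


num_bits = floor(log2(636)) + 1 = 10
leading_zeros = num_bits - 1 = 9
binary(636) = 1001111100

Elias gamma(636) = '000000000' + '1001111100' = 0000000001001111100 (19 bits)


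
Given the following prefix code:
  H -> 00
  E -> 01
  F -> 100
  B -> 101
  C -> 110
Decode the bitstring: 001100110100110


Decoding step by step:
Bits 00 -> H
Bits 110 -> C
Bits 01 -> E
Bits 101 -> B
Bits 00 -> H
Bits 110 -> C


Decoded message: HCEBHC


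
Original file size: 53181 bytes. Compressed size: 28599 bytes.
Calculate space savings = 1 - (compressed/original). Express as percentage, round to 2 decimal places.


ratio = compressed/original = 28599/53181 = 0.537767
savings = 1 - ratio = 1 - 0.537767 = 0.462233
as a percentage: 0.462233 * 100 = 46.22%

Space savings = 1 - 28599/53181 = 46.22%


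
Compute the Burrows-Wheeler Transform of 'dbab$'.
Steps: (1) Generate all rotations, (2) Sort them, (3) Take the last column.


Rotations (sorted):
  0: $dbab -> last char: b
  1: ab$db -> last char: b
  2: b$dba -> last char: a
  3: bab$d -> last char: d
  4: dbab$ -> last char: $


BWT = bbad$


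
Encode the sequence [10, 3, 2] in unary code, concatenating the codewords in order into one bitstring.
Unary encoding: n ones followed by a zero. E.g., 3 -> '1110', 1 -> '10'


Encode each number as n ones followed by a terminating 0:
  10 -> 11111111110 (11 bits)
  3 -> 1110 (4 bits)
  2 -> 110 (3 bits)
Total length = 11 + 4 + 3 = 18 bits.

Unary([10, 3, 2]) = 111111111101110110 (18 bits)


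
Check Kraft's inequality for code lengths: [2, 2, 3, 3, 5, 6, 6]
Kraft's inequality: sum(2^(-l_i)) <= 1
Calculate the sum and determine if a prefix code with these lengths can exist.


Sum = 2^(-2) + 2^(-2) + 2^(-3) + 2^(-3) + 2^(-5) + 2^(-6) + 2^(-6)
    = 0.25 + 0.25 + 0.125 + 0.125 + 0.03125 + 0.015625 + 0.015625
    = 52/64 = 0.8125
Since 0.8125 <= 1, Kraft's inequality IS satisfied.
A prefix code with these lengths CAN exist.

Kraft sum = 0.8125. Satisfied.


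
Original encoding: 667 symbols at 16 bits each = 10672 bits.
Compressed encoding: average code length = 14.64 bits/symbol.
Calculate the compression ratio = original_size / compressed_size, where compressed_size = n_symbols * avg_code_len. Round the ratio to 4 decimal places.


original_size = n_symbols * orig_bits = 667 * 16 = 10672 bits
compressed_size = n_symbols * avg_code_len = 667 * 14.64 = 9764.88 bits
ratio = original_size / compressed_size = 10672 / 9764.88 = 1.0929

Compression ratio = 1.0929


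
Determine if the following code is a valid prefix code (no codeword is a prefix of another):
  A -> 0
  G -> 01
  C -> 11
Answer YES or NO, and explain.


Checking each pair (does one codeword prefix another?):
  A='0' vs G='01': prefix -- VIOLATION

NO -- this is NOT a valid prefix code. A (0) is a prefix of G (01).


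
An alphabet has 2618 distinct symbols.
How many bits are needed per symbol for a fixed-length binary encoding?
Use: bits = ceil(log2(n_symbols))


log2(2618) = 11.3542
Bracket: 2^11 = 2048 < 2618 <= 2^12 = 4096
So ceil(log2(2618)) = 12

bits = ceil(log2(2618)) = ceil(11.3542) = 12 bits


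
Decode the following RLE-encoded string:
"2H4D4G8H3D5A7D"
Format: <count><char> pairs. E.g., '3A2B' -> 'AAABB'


Expanding each <count><char> pair:
  2H -> 'HH'
  4D -> 'DDDD'
  4G -> 'GGGG'
  8H -> 'HHHHHHHH'
  3D -> 'DDD'
  5A -> 'AAAAA'
  7D -> 'DDDDDDD'

Decoded = HHDDDDGGGGHHHHHHHHDDDAAAAADDDDDDD


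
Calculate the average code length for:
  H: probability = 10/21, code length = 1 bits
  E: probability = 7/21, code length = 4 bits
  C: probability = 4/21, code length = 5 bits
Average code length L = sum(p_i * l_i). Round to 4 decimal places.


Weighted contributions p_i * l_i:
  H: (10/21) * 1 = 10/21
  E: (7/21) * 4 = 28/21
  C: (4/21) * 5 = 20/21
Sum = (10 + 28 + 20)/21 = 58/21

L = 58/21 = 2.7619 bits/symbol


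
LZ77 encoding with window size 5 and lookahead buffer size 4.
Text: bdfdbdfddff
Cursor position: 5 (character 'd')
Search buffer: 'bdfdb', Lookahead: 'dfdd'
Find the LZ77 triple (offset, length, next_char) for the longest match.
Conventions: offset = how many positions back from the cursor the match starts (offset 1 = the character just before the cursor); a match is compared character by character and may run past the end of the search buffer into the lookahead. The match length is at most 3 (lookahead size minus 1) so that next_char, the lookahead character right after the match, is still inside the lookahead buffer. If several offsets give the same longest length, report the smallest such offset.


Try each offset into the search buffer:
  offset=1 (pos 4, char 'b'): match length 0
  offset=2 (pos 3, char 'd'): match length 1
  offset=3 (pos 2, char 'f'): match length 0
  offset=4 (pos 1, char 'd'): match length 3
  offset=5 (pos 0, char 'b'): match length 0
Longest match has length 3 at offset 4.
next_char = character at position 5 + 3 = 8 -> 'd'

Best match: offset=4, length=3 (matching 'dfd' starting at position 1)
LZ77 triple: (4, 3, 'd')


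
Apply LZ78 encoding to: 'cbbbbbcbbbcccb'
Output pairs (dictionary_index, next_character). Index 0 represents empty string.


LZ78 encoding steps:
Dictionary: {0: ''}
Step 1: w='' (idx 0), next='c' -> output (0, 'c'), add 'c' as idx 1
Step 2: w='' (idx 0), next='b' -> output (0, 'b'), add 'b' as idx 2
Step 3: w='b' (idx 2), next='b' -> output (2, 'b'), add 'bb' as idx 3
Step 4: w='bb' (idx 3), next='c' -> output (3, 'c'), add 'bbc' as idx 4
Step 5: w='bb' (idx 3), next='b' -> output (3, 'b'), add 'bbb' as idx 5
Step 6: w='c' (idx 1), next='c' -> output (1, 'c'), add 'cc' as idx 6
Step 7: w='c' (idx 1), next='b' -> output (1, 'b'), add 'cb' as idx 7


Encoded: [(0, 'c'), (0, 'b'), (2, 'b'), (3, 'c'), (3, 'b'), (1, 'c'), (1, 'b')]


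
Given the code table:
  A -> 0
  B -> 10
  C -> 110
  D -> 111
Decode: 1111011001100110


Decoding:
111 -> D
10 -> B
110 -> C
0 -> A
110 -> C
0 -> A
110 -> C


Result: DBCACAC


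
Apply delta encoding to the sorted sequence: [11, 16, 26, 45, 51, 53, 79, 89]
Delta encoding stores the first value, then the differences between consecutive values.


First value: 11
Deltas:
  16 - 11 = 5
  26 - 16 = 10
  45 - 26 = 19
  51 - 45 = 6
  53 - 51 = 2
  79 - 53 = 26
  89 - 79 = 10


Delta encoded: [11, 5, 10, 19, 6, 2, 26, 10]


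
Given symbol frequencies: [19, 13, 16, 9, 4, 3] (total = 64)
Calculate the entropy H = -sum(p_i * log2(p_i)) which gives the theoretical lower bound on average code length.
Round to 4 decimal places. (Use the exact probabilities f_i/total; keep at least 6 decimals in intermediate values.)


Per-symbol terms -p_i * log2(p_i) with p_i = f_i/64:
  p = 19/64 = 0.296875: log2(p) = -1.752072, -p*log2(p) = 0.520147
  p = 13/64 = 0.203125: log2(p) = -2.299560, -p*log2(p) = 0.467098
  p = 16/64 = 0.250000: log2(p) = -2.000000, -p*log2(p) = 0.500000
  p = 9/64 = 0.140625: log2(p) = -2.830075, -p*log2(p) = 0.397979
  p = 4/64 = 0.062500: log2(p) = -4.000000, -p*log2(p) = 0.250000
  p = 3/64 = 0.046875: log2(p) = -4.415037, -p*log2(p) = 0.206955
H = 0.520147 + 0.467098 + 0.500000 + 0.397979 + 0.250000 + 0.206955 = 2.342179

H = 2.3422 bits/symbol


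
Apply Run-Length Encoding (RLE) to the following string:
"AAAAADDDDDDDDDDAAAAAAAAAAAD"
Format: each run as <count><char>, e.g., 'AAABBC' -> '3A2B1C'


Scanning runs left to right:
  i=0: run of 'A' x 5 -> '5A'
  i=5: run of 'D' x 10 -> '10D'
  i=15: run of 'A' x 11 -> '11A'
  i=26: run of 'D' x 1 -> '1D'

RLE = 5A10D11A1D


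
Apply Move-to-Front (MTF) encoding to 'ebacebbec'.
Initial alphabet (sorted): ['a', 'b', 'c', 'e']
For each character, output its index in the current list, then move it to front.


MTF encoding:
'e': index 3 in ['a', 'b', 'c', 'e'] -> ['e', 'a', 'b', 'c']
'b': index 2 in ['e', 'a', 'b', 'c'] -> ['b', 'e', 'a', 'c']
'a': index 2 in ['b', 'e', 'a', 'c'] -> ['a', 'b', 'e', 'c']
'c': index 3 in ['a', 'b', 'e', 'c'] -> ['c', 'a', 'b', 'e']
'e': index 3 in ['c', 'a', 'b', 'e'] -> ['e', 'c', 'a', 'b']
'b': index 3 in ['e', 'c', 'a', 'b'] -> ['b', 'e', 'c', 'a']
'b': index 0 in ['b', 'e', 'c', 'a'] -> ['b', 'e', 'c', 'a']
'e': index 1 in ['b', 'e', 'c', 'a'] -> ['e', 'b', 'c', 'a']
'c': index 2 in ['e', 'b', 'c', 'a'] -> ['c', 'e', 'b', 'a']


Output: [3, 2, 2, 3, 3, 3, 0, 1, 2]


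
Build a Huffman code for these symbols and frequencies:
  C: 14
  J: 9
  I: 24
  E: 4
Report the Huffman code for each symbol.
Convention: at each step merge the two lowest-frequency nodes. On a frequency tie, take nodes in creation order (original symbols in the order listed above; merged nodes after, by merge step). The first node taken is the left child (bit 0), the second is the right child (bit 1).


Huffman tree construction:
Step 1: Merge E(4) + J(9) = 13
Step 2: Merge (E+J)(13) + C(14) = 27
Step 3: Merge I(24) + ((E+J)+C)(27) = 51
Read each symbol's code off the tree from the root (left child = 0, right child = 1).

Codes:
  C: 11 (length 2)
  J: 101 (length 3)
  I: 0 (length 1)
  E: 100 (length 3)
Average code length: 91/51 = 1.7843 bits/symbol


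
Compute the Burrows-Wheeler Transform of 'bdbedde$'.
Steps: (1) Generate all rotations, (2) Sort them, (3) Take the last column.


Rotations (sorted):
  0: $bdbedde -> last char: e
  1: bdbedde$ -> last char: $
  2: bedde$bd -> last char: d
  3: dbedde$b -> last char: b
  4: dde$bdbe -> last char: e
  5: de$bdbed -> last char: d
  6: e$bdbedd -> last char: d
  7: edde$bdb -> last char: b


BWT = e$dbeddb


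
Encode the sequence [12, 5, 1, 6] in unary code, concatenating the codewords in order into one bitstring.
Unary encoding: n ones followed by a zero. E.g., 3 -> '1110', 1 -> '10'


Encode each number as n ones followed by a terminating 0:
  12 -> 1111111111110 (13 bits)
  5 -> 111110 (6 bits)
  1 -> 10 (2 bits)
  6 -> 1111110 (7 bits)
Total length = 13 + 6 + 2 + 7 = 28 bits.

Unary([12, 5, 1, 6]) = 1111111111110111110101111110 (28 bits)


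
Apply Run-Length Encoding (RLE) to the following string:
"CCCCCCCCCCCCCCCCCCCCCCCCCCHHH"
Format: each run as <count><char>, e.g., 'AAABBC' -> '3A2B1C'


Scanning runs left to right:
  i=0: run of 'C' x 26 -> '26C'
  i=26: run of 'H' x 3 -> '3H'

RLE = 26C3H


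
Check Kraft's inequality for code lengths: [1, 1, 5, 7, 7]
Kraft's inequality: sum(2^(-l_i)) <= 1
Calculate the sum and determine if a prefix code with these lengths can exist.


Sum = 2^(-1) + 2^(-1) + 2^(-5) + 2^(-7) + 2^(-7)
    = 0.5 + 0.5 + 0.03125 + 0.0078125 + 0.0078125
    = 134/128 = 1.046875
Since 1.046875 > 1, Kraft's inequality is NOT satisfied.
A prefix code with these lengths CANNOT exist.

Kraft sum = 1.046875. Not satisfied.


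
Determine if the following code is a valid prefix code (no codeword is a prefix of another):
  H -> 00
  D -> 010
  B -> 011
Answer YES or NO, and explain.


Checking each pair (does one codeword prefix another?):
  H='00' vs D='010': no prefix
  H='00' vs B='011': no prefix
  D='010' vs H='00': no prefix
  D='010' vs B='011': no prefix
  B='011' vs H='00': no prefix
  B='011' vs D='010': no prefix
No violation found over all pairs.

YES -- this is a valid prefix code. No codeword is a prefix of any other codeword.


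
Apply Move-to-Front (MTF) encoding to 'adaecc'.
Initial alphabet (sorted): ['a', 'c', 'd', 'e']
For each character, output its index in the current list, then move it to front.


MTF encoding:
'a': index 0 in ['a', 'c', 'd', 'e'] -> ['a', 'c', 'd', 'e']
'd': index 2 in ['a', 'c', 'd', 'e'] -> ['d', 'a', 'c', 'e']
'a': index 1 in ['d', 'a', 'c', 'e'] -> ['a', 'd', 'c', 'e']
'e': index 3 in ['a', 'd', 'c', 'e'] -> ['e', 'a', 'd', 'c']
'c': index 3 in ['e', 'a', 'd', 'c'] -> ['c', 'e', 'a', 'd']
'c': index 0 in ['c', 'e', 'a', 'd'] -> ['c', 'e', 'a', 'd']


Output: [0, 2, 1, 3, 3, 0]


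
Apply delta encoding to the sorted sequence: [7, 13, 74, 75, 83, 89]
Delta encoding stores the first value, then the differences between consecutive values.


First value: 7
Deltas:
  13 - 7 = 6
  74 - 13 = 61
  75 - 74 = 1
  83 - 75 = 8
  89 - 83 = 6


Delta encoded: [7, 6, 61, 1, 8, 6]


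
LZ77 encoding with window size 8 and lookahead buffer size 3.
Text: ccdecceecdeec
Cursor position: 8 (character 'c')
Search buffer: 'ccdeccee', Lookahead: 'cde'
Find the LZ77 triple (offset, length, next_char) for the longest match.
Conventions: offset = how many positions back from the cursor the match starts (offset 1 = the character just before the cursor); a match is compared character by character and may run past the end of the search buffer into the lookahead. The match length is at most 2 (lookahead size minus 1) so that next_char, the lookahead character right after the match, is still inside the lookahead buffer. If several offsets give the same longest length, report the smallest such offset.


Try each offset into the search buffer:
  offset=1 (pos 7, char 'e'): match length 0
  offset=2 (pos 6, char 'e'): match length 0
  offset=3 (pos 5, char 'c'): match length 1
  offset=4 (pos 4, char 'c'): match length 1
  offset=5 (pos 3, char 'e'): match length 0
  offset=6 (pos 2, char 'd'): match length 0
  offset=7 (pos 1, char 'c'): match length 2
  offset=8 (pos 0, char 'c'): match length 1
Longest match has length 2 at offset 7.
next_char = character at position 8 + 2 = 10 -> 'e'

Best match: offset=7, length=2 (matching 'cd' starting at position 1)
LZ77 triple: (7, 2, 'e')


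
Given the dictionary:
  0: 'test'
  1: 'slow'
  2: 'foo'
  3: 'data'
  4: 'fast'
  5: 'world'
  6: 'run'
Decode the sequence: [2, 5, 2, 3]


Look up each index in the dictionary:
  2 -> 'foo'
  5 -> 'world'
  2 -> 'foo'
  3 -> 'data'

Decoded: "foo world foo data"


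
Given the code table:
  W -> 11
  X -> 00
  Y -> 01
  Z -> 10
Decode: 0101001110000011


Decoding:
01 -> Y
01 -> Y
00 -> X
11 -> W
10 -> Z
00 -> X
00 -> X
11 -> W


Result: YYXWZXXW


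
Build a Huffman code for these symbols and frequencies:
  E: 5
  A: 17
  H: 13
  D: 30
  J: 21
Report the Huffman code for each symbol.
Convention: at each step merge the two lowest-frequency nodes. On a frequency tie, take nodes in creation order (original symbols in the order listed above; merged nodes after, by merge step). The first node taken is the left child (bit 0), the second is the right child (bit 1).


Huffman tree construction:
Step 1: Merge E(5) + H(13) = 18
Step 2: Merge A(17) + (E+H)(18) = 35
Step 3: Merge J(21) + D(30) = 51
Step 4: Merge (A+(E+H))(35) + (J+D)(51) = 86
Read each symbol's code off the tree from the root (left child = 0, right child = 1).

Codes:
  E: 010 (length 3)
  A: 00 (length 2)
  H: 011 (length 3)
  D: 11 (length 2)
  J: 10 (length 2)
Average code length: 190/86 = 2.2093 bits/symbol


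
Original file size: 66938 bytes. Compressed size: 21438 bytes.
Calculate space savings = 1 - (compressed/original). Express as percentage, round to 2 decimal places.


ratio = compressed/original = 21438/66938 = 0.320267
savings = 1 - ratio = 1 - 0.320267 = 0.679733
as a percentage: 0.679733 * 100 = 67.97%

Space savings = 1 - 21438/66938 = 67.97%


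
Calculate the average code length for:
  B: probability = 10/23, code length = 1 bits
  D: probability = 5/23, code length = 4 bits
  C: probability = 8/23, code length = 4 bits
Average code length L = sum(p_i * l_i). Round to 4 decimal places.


Weighted contributions p_i * l_i:
  B: (10/23) * 1 = 10/23
  D: (5/23) * 4 = 20/23
  C: (8/23) * 4 = 32/23
Sum = (10 + 20 + 32)/23 = 62/23

L = 62/23 = 2.6957 bits/symbol


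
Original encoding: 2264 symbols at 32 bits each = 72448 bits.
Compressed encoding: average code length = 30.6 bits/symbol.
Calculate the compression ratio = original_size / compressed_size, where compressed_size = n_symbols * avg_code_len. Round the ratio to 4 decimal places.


original_size = n_symbols * orig_bits = 2264 * 32 = 72448 bits
compressed_size = n_symbols * avg_code_len = 2264 * 30.6 = 69278.4 bits
ratio = original_size / compressed_size = 72448 / 69278.4 = 1.0458

Compression ratio = 1.0458


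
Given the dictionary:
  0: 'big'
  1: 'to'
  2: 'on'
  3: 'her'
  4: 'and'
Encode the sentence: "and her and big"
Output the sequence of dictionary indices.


Look up each word in the dictionary:
  'and' -> 4
  'her' -> 3
  'and' -> 4
  'big' -> 0

Encoded: [4, 3, 4, 0]


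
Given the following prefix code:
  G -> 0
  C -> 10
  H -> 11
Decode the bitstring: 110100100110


Decoding step by step:
Bits 11 -> H
Bits 0 -> G
Bits 10 -> C
Bits 0 -> G
Bits 10 -> C
Bits 0 -> G
Bits 11 -> H
Bits 0 -> G


Decoded message: HGCGCGHG


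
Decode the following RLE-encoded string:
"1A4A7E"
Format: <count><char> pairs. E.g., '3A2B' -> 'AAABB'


Expanding each <count><char> pair:
  1A -> 'A'
  4A -> 'AAAA'
  7E -> 'EEEEEEE'

Decoded = AAAAAEEEEEEE


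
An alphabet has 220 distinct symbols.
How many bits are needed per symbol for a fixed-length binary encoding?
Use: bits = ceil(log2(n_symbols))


log2(220) = 7.7814
Bracket: 2^7 = 128 < 220 <= 2^8 = 256
So ceil(log2(220)) = 8

bits = ceil(log2(220)) = ceil(7.7814) = 8 bits


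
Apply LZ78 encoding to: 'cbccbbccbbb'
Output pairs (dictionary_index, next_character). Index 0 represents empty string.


LZ78 encoding steps:
Dictionary: {0: ''}
Step 1: w='' (idx 0), next='c' -> output (0, 'c'), add 'c' as idx 1
Step 2: w='' (idx 0), next='b' -> output (0, 'b'), add 'b' as idx 2
Step 3: w='c' (idx 1), next='c' -> output (1, 'c'), add 'cc' as idx 3
Step 4: w='b' (idx 2), next='b' -> output (2, 'b'), add 'bb' as idx 4
Step 5: w='cc' (idx 3), next='b' -> output (3, 'b'), add 'ccb' as idx 5
Step 6: w='bb' (idx 4), end of input -> output (4, '')


Encoded: [(0, 'c'), (0, 'b'), (1, 'c'), (2, 'b'), (3, 'b'), (4, '')]


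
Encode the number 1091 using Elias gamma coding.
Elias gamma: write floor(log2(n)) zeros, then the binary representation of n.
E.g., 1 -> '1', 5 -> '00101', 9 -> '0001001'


num_bits = floor(log2(1091)) + 1 = 11
leading_zeros = num_bits - 1 = 10
binary(1091) = 10001000011

Elias gamma(1091) = '0000000000' + '10001000011' = 000000000010001000011 (21 bits)


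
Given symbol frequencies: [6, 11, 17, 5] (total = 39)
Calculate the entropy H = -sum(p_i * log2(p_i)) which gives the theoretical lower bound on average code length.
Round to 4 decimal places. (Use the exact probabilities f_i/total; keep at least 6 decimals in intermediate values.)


Per-symbol terms -p_i * log2(p_i) with p_i = f_i/39:
  p = 6/39 = 0.153846: log2(p) = -2.700440, -p*log2(p) = 0.415452
  p = 11/39 = 0.282051: log2(p) = -1.825971, -p*log2(p) = 0.515017
  p = 17/39 = 0.435897: log2(p) = -1.197939, -p*log2(p) = 0.522179
  p = 5/39 = 0.128205: log2(p) = -2.963474, -p*log2(p) = 0.379933
H = 0.415452 + 0.515017 + 0.522179 + 0.379933 = 1.832581

H = 1.8326 bits/symbol


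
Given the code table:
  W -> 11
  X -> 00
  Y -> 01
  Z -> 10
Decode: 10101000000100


Decoding:
10 -> Z
10 -> Z
10 -> Z
00 -> X
00 -> X
01 -> Y
00 -> X


Result: ZZZXXYX


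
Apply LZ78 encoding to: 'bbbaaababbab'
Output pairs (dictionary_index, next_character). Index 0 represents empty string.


LZ78 encoding steps:
Dictionary: {0: ''}
Step 1: w='' (idx 0), next='b' -> output (0, 'b'), add 'b' as idx 1
Step 2: w='b' (idx 1), next='b' -> output (1, 'b'), add 'bb' as idx 2
Step 3: w='' (idx 0), next='a' -> output (0, 'a'), add 'a' as idx 3
Step 4: w='a' (idx 3), next='a' -> output (3, 'a'), add 'aa' as idx 4
Step 5: w='b' (idx 1), next='a' -> output (1, 'a'), add 'ba' as idx 5
Step 6: w='bb' (idx 2), next='a' -> output (2, 'a'), add 'bba' as idx 6
Step 7: w='b' (idx 1), end of input -> output (1, '')


Encoded: [(0, 'b'), (1, 'b'), (0, 'a'), (3, 'a'), (1, 'a'), (2, 'a'), (1, '')]


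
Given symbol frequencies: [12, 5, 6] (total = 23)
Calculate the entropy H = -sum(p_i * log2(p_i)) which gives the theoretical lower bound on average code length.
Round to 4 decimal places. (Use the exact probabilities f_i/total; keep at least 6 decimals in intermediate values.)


Per-symbol terms -p_i * log2(p_i) with p_i = f_i/23:
  p = 12/23 = 0.521739: log2(p) = -0.938599, -p*log2(p) = 0.489704
  p = 5/23 = 0.217391: log2(p) = -2.201634, -p*log2(p) = 0.478616
  p = 6/23 = 0.260870: log2(p) = -1.938599, -p*log2(p) = 0.505722
H = 0.489704 + 0.478616 + 0.505722 = 1.474042

H = 1.474 bits/symbol


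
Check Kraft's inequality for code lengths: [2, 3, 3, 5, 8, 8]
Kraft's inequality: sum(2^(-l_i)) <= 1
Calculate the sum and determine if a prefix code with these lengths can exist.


Sum = 2^(-2) + 2^(-3) + 2^(-3) + 2^(-5) + 2^(-8) + 2^(-8)
    = 0.25 + 0.125 + 0.125 + 0.03125 + 0.00390625 + 0.00390625
    = 138/256 = 0.5390625
Since 0.5390625 <= 1, Kraft's inequality IS satisfied.
A prefix code with these lengths CAN exist.

Kraft sum = 0.5390625. Satisfied.


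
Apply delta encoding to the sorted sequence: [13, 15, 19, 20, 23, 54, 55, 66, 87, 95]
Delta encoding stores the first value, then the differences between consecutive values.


First value: 13
Deltas:
  15 - 13 = 2
  19 - 15 = 4
  20 - 19 = 1
  23 - 20 = 3
  54 - 23 = 31
  55 - 54 = 1
  66 - 55 = 11
  87 - 66 = 21
  95 - 87 = 8


Delta encoded: [13, 2, 4, 1, 3, 31, 1, 11, 21, 8]
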